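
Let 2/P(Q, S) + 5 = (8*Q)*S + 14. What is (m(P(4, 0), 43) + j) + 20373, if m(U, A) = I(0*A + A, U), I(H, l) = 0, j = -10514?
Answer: 9859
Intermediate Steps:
P(Q, S) = 2/(9 + 8*Q*S) (P(Q, S) = 2/(-5 + ((8*Q)*S + 14)) = 2/(-5 + (8*Q*S + 14)) = 2/(-5 + (14 + 8*Q*S)) = 2/(9 + 8*Q*S))
m(U, A) = 0
(m(P(4, 0), 43) + j) + 20373 = (0 - 10514) + 20373 = -10514 + 20373 = 9859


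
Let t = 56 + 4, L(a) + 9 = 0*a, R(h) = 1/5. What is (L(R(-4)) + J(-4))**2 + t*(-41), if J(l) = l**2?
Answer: -2411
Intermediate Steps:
R(h) = 1/5
L(a) = -9 (L(a) = -9 + 0*a = -9 + 0 = -9)
t = 60
(L(R(-4)) + J(-4))**2 + t*(-41) = (-9 + (-4)**2)**2 + 60*(-41) = (-9 + 16)**2 - 2460 = 7**2 - 2460 = 49 - 2460 = -2411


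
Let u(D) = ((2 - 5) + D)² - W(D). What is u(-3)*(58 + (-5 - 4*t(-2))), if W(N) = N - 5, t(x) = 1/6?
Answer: 6908/3 ≈ 2302.7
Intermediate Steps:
t(x) = ⅙
W(N) = -5 + N
u(D) = 5 + (-3 + D)² - D (u(D) = ((2 - 5) + D)² - (-5 + D) = (-3 + D)² + (5 - D) = 5 + (-3 + D)² - D)
u(-3)*(58 + (-5 - 4*t(-2))) = (5 + (-3 - 3)² - 1*(-3))*(58 + (-5 - 4*⅙)) = (5 + (-6)² + 3)*(58 + (-5 - ⅔)) = (5 + 36 + 3)*(58 - 17/3) = 44*(157/3) = 6908/3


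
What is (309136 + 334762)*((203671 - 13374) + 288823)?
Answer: 308504409760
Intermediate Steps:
(309136 + 334762)*((203671 - 13374) + 288823) = 643898*(190297 + 288823) = 643898*479120 = 308504409760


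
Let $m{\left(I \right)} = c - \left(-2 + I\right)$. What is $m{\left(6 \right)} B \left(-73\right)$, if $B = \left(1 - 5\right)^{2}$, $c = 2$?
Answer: $2336$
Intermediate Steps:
$m{\left(I \right)} = 4 - I$ ($m{\left(I \right)} = 2 - \left(-2 + I\right) = 4 - I$)
$B = 16$ ($B = \left(-4\right)^{2} = 16$)
$m{\left(6 \right)} B \left(-73\right) = \left(4 - 6\right) 16 \left(-73\right) = \left(4 - 6\right) \left(-1168\right) = \left(-2\right) \left(-1168\right) = 2336$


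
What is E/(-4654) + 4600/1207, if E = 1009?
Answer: 20190537/5617378 ≈ 3.5943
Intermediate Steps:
E/(-4654) + 4600/1207 = 1009/(-4654) + 4600/1207 = 1009*(-1/4654) + 4600*(1/1207) = -1009/4654 + 4600/1207 = 20190537/5617378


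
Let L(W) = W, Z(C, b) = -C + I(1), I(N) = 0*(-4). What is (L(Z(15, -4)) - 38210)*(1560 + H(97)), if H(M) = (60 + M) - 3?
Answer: -65517650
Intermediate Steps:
I(N) = 0
Z(C, b) = -C (Z(C, b) = -C + 0 = -C)
H(M) = 57 + M
(L(Z(15, -4)) - 38210)*(1560 + H(97)) = (-1*15 - 38210)*(1560 + (57 + 97)) = (-15 - 38210)*(1560 + 154) = -38225*1714 = -65517650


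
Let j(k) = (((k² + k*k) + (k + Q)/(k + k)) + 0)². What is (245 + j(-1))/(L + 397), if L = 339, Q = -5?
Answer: 135/368 ≈ 0.36685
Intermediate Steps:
j(k) = (2*k² + (-5 + k)/(2*k))² (j(k) = (((k² + k*k) + (k - 5)/(k + k)) + 0)² = (((k² + k²) + (-5 + k)/((2*k))) + 0)² = ((2*k² + (-5 + k)*(1/(2*k))) + 0)² = ((2*k² + (-5 + k)/(2*k)) + 0)² = (2*k² + (-5 + k)/(2*k))²)
(245 + j(-1))/(L + 397) = (245 + (¼)*(-5 - 1 + 4*(-1)³)²/(-1)²)/(339 + 397) = (245 + (¼)*1*(-5 - 1 + 4*(-1))²)/736 = (245 + (¼)*1*(-5 - 1 - 4)²)*(1/736) = (245 + (¼)*1*(-10)²)*(1/736) = (245 + (¼)*1*100)*(1/736) = (245 + 25)*(1/736) = 270*(1/736) = 135/368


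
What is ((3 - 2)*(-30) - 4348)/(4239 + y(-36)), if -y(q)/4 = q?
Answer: -4378/4383 ≈ -0.99886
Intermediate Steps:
y(q) = -4*q
((3 - 2)*(-30) - 4348)/(4239 + y(-36)) = ((3 - 2)*(-30) - 4348)/(4239 - 4*(-36)) = (1*(-30) - 4348)/(4239 + 144) = (-30 - 4348)/4383 = -4378*1/4383 = -4378/4383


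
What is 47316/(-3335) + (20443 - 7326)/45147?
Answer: -2092430257/150565245 ≈ -13.897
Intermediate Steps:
47316/(-3335) + (20443 - 7326)/45147 = 47316*(-1/3335) + 13117*(1/45147) = -47316/3335 + 13117/45147 = -2092430257/150565245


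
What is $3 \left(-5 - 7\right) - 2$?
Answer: $-38$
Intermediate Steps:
$3 \left(-5 - 7\right) - 2 = 3 \left(-12\right) - 2 = -36 - 2 = -38$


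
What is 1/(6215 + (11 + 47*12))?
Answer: 1/6790 ≈ 0.00014728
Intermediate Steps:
1/(6215 + (11 + 47*12)) = 1/(6215 + (11 + 564)) = 1/(6215 + 575) = 1/6790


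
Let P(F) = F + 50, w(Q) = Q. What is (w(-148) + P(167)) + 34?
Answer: 103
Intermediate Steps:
P(F) = 50 + F
(w(-148) + P(167)) + 34 = (-148 + (50 + 167)) + 34 = (-148 + 217) + 34 = 69 + 34 = 103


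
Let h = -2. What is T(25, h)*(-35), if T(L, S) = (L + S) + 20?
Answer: -1505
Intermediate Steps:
T(L, S) = 20 + L + S
T(25, h)*(-35) = (20 + 25 - 2)*(-35) = 43*(-35) = -1505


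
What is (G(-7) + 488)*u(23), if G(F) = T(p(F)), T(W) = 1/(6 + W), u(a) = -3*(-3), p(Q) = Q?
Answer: 4383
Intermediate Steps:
u(a) = 9
G(F) = 1/(6 + F)
(G(-7) + 488)*u(23) = (1/(6 - 7) + 488)*9 = (1/(-1) + 488)*9 = (-1 + 488)*9 = 487*9 = 4383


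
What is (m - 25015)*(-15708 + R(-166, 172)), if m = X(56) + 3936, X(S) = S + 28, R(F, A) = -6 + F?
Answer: 333400600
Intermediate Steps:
X(S) = 28 + S
m = 4020 (m = (28 + 56) + 3936 = 84 + 3936 = 4020)
(m - 25015)*(-15708 + R(-166, 172)) = (4020 - 25015)*(-15708 + (-6 - 166)) = -20995*(-15708 - 172) = -20995*(-15880) = 333400600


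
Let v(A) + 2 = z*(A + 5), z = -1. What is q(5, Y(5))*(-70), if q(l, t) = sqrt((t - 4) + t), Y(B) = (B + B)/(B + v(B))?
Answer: -40*I*sqrt(21) ≈ -183.3*I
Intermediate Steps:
v(A) = -7 - A (v(A) = -2 - (A + 5) = -2 - (5 + A) = -2 + (-5 - A) = -7 - A)
Y(B) = -2*B/7 (Y(B) = (B + B)/(B + (-7 - B)) = (2*B)/(-7) = (2*B)*(-1/7) = -2*B/7)
q(l, t) = sqrt(-4 + 2*t) (q(l, t) = sqrt((-4 + t) + t) = sqrt(-4 + 2*t))
q(5, Y(5))*(-70) = sqrt(-4 + 2*(-2/7*5))*(-70) = sqrt(-4 + 2*(-10/7))*(-70) = sqrt(-4 - 20/7)*(-70) = sqrt(-48/7)*(-70) = (4*I*sqrt(21)/7)*(-70) = -40*I*sqrt(21)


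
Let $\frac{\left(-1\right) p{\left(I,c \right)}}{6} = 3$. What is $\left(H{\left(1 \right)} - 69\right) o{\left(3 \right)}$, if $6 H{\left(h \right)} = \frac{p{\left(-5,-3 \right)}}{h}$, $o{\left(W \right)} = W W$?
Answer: $-648$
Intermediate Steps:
$o{\left(W \right)} = W^{2}$
$p{\left(I,c \right)} = -18$ ($p{\left(I,c \right)} = \left(-6\right) 3 = -18$)
$H{\left(h \right)} = - \frac{3}{h}$ ($H{\left(h \right)} = \frac{\left(-18\right) \frac{1}{h}}{6} = - \frac{3}{h}$)
$\left(H{\left(1 \right)} - 69\right) o{\left(3 \right)} = \left(- \frac{3}{1} - 69\right) 3^{2} = \left(\left(-3\right) 1 - 69\right) 9 = \left(-3 - 69\right) 9 = \left(-72\right) 9 = -648$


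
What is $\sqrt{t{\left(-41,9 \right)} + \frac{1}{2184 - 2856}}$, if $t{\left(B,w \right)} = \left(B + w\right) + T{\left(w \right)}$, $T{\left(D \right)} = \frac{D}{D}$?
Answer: $\frac{i \sqrt{874986}}{168} \approx 5.5679 i$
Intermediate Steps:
$T{\left(D \right)} = 1$
$t{\left(B,w \right)} = 1 + B + w$ ($t{\left(B,w \right)} = \left(B + w\right) + 1 = 1 + B + w$)
$\sqrt{t{\left(-41,9 \right)} + \frac{1}{2184 - 2856}} = \sqrt{\left(1 - 41 + 9\right) + \frac{1}{2184 - 2856}} = \sqrt{-31 + \frac{1}{-672}} = \sqrt{-31 - \frac{1}{672}} = \sqrt{- \frac{20833}{672}} = \frac{i \sqrt{874986}}{168}$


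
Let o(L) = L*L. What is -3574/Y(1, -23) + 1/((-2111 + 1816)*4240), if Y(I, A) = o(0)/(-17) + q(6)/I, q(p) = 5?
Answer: -894071841/1250800 ≈ -714.80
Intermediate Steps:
o(L) = L²
Y(I, A) = 5/I (Y(I, A) = 0²/(-17) + 5/I = 0*(-1/17) + 5/I = 0 + 5/I = 5/I)
-3574/Y(1, -23) + 1/((-2111 + 1816)*4240) = -3574/(5/1) + 1/((-2111 + 1816)*4240) = -3574/(5*1) + (1/4240)/(-295) = -3574/5 - 1/295*1/4240 = -3574*⅕ - 1/1250800 = -3574/5 - 1/1250800 = -894071841/1250800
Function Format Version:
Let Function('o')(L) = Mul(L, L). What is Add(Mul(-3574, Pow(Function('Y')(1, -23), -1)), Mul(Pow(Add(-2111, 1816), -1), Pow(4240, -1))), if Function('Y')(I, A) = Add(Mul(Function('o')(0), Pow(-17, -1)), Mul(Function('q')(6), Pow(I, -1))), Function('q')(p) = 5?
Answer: Rational(-894071841, 1250800) ≈ -714.80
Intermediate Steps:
Function('o')(L) = Pow(L, 2)
Function('Y')(I, A) = Mul(5, Pow(I, -1)) (Function('Y')(I, A) = Add(Mul(Pow(0, 2), Pow(-17, -1)), Mul(5, Pow(I, -1))) = Add(Mul(0, Rational(-1, 17)), Mul(5, Pow(I, -1))) = Add(0, Mul(5, Pow(I, -1))) = Mul(5, Pow(I, -1)))
Add(Mul(-3574, Pow(Function('Y')(1, -23), -1)), Mul(Pow(Add(-2111, 1816), -1), Pow(4240, -1))) = Add(Mul(-3574, Pow(Mul(5, Pow(1, -1)), -1)), Mul(Pow(Add(-2111, 1816), -1), Pow(4240, -1))) = Add(Mul(-3574, Pow(Mul(5, 1), -1)), Mul(Pow(-295, -1), Rational(1, 4240))) = Add(Mul(-3574, Pow(5, -1)), Mul(Rational(-1, 295), Rational(1, 4240))) = Add(Mul(-3574, Rational(1, 5)), Rational(-1, 1250800)) = Add(Rational(-3574, 5), Rational(-1, 1250800)) = Rational(-894071841, 1250800)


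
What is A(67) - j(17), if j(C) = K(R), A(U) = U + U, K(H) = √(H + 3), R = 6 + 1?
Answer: 134 - √10 ≈ 130.84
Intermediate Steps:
R = 7
K(H) = √(3 + H)
A(U) = 2*U
j(C) = √10 (j(C) = √(3 + 7) = √10)
A(67) - j(17) = 2*67 - √10 = 134 - √10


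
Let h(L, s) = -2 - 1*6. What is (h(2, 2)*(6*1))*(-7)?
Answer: 336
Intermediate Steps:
h(L, s) = -8 (h(L, s) = -2 - 6 = -8)
(h(2, 2)*(6*1))*(-7) = -48*(-7) = 336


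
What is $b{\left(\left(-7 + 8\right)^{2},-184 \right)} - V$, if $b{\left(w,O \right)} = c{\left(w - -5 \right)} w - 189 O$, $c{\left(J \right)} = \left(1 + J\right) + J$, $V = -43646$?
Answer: $78435$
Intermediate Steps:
$c{\left(J \right)} = 1 + 2 J$
$b{\left(w,O \right)} = - 189 O + w \left(11 + 2 w\right)$ ($b{\left(w,O \right)} = \left(1 + 2 \left(w - -5\right)\right) w - 189 O = \left(1 + 2 \left(w + 5\right)\right) w - 189 O = \left(1 + 2 \left(5 + w\right)\right) w - 189 O = \left(1 + \left(10 + 2 w\right)\right) w - 189 O = \left(11 + 2 w\right) w - 189 O = w \left(11 + 2 w\right) - 189 O = - 189 O + w \left(11 + 2 w\right)$)
$b{\left(\left(-7 + 8\right)^{2},-184 \right)} - V = \left(\left(-189\right) \left(-184\right) + \left(-7 + 8\right)^{2} \left(11 + 2 \left(-7 + 8\right)^{2}\right)\right) - -43646 = \left(34776 + 1^{2} \left(11 + 2 \cdot 1^{2}\right)\right) + 43646 = \left(34776 + 1 \left(11 + 2 \cdot 1\right)\right) + 43646 = \left(34776 + 1 \left(11 + 2\right)\right) + 43646 = \left(34776 + 1 \cdot 13\right) + 43646 = \left(34776 + 13\right) + 43646 = 34789 + 43646 = 78435$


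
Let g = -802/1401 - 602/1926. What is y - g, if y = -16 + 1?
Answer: -6347806/449721 ≈ -14.115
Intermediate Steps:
y = -15
g = -398009/449721 (g = -802*1/1401 - 602*1/1926 = -802/1401 - 301/963 = -398009/449721 ≈ -0.88501)
y - g = -15 - 1*(-398009/449721) = -15 + 398009/449721 = -6347806/449721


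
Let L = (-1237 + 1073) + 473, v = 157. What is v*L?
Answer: 48513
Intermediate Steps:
L = 309 (L = -164 + 473 = 309)
v*L = 157*309 = 48513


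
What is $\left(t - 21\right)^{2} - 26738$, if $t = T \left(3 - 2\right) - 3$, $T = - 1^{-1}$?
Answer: $-26113$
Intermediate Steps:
$T = -1$ ($T = \left(-1\right) 1 = -1$)
$t = -4$ ($t = - (3 - 2) - 3 = \left(-1\right) 1 - 3 = -1 - 3 = -4$)
$\left(t - 21\right)^{2} - 26738 = \left(-4 - 21\right)^{2} - 26738 = \left(-25\right)^{2} - 26738 = 625 - 26738 = -26113$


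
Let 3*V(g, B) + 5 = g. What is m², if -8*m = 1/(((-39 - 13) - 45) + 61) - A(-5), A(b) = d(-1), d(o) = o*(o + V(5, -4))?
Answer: 1369/82944 ≈ 0.016505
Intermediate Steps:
V(g, B) = -5/3 + g/3
d(o) = o² (d(o) = o*(o + (-5/3 + (⅓)*5)) = o*(o + (-5/3 + 5/3)) = o*(o + 0) = o*o = o²)
A(b) = 1 (A(b) = (-1)² = 1)
m = 37/288 (m = -(1/(((-39 - 13) - 45) + 61) - 1*1)/8 = -(1/((-52 - 45) + 61) - 1)/8 = -(1/(-97 + 61) - 1)/8 = -(1/(-36) - 1)/8 = -(-1/36 - 1)/8 = -⅛*(-37/36) = 37/288 ≈ 0.12847)
m² = (37/288)² = 1369/82944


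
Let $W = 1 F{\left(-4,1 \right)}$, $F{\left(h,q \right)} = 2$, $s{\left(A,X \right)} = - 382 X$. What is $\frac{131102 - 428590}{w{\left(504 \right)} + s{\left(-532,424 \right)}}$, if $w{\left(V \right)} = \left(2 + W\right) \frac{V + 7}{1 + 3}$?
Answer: $\frac{297488}{161457} \approx 1.8425$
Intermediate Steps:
$W = 2$ ($W = 1 \cdot 2 = 2$)
$w{\left(V \right)} = 7 + V$ ($w{\left(V \right)} = \left(2 + 2\right) \frac{V + 7}{1 + 3} = 4 \frac{7 + V}{4} = 4 \left(7 + V\right) \frac{1}{4} = 4 \left(\frac{7}{4} + \frac{V}{4}\right) = 7 + V$)
$\frac{131102 - 428590}{w{\left(504 \right)} + s{\left(-532,424 \right)}} = \frac{131102 - 428590}{\left(7 + 504\right) - 161968} = - \frac{297488}{511 - 161968} = - \frac{297488}{-161457} = \left(-297488\right) \left(- \frac{1}{161457}\right) = \frac{297488}{161457}$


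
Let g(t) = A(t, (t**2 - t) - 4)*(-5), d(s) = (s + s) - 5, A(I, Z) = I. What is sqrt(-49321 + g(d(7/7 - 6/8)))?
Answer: I*sqrt(197194)/2 ≈ 222.03*I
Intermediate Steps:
d(s) = -5 + 2*s (d(s) = 2*s - 5 = -5 + 2*s)
g(t) = -5*t (g(t) = t*(-5) = -5*t)
sqrt(-49321 + g(d(7/7 - 6/8))) = sqrt(-49321 - 5*(-5 + 2*(7/7 - 6/8))) = sqrt(-49321 - 5*(-5 + 2*(7*(1/7) - 6*1/8))) = sqrt(-49321 - 5*(-5 + 2*(1 - 3/4))) = sqrt(-49321 - 5*(-5 + 2*(1/4))) = sqrt(-49321 - 5*(-5 + 1/2)) = sqrt(-49321 - 5*(-9/2)) = sqrt(-49321 + 45/2) = sqrt(-98597/2) = I*sqrt(197194)/2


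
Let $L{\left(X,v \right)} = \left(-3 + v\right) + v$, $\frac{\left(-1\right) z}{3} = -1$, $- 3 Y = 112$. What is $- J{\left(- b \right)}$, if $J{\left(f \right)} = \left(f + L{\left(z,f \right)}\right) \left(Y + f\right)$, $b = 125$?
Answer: $-61362$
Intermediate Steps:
$Y = - \frac{112}{3}$ ($Y = \left(- \frac{1}{3}\right) 112 = - \frac{112}{3} \approx -37.333$)
$z = 3$ ($z = \left(-3\right) \left(-1\right) = 3$)
$L{\left(X,v \right)} = -3 + 2 v$
$J{\left(f \right)} = \left(-3 + 3 f\right) \left(- \frac{112}{3} + f\right)$ ($J{\left(f \right)} = \left(f + \left(-3 + 2 f\right)\right) \left(- \frac{112}{3} + f\right) = \left(-3 + 3 f\right) \left(- \frac{112}{3} + f\right)$)
$- J{\left(- b \right)} = - (112 - 115 \left(\left(-1\right) 125\right) + 3 \left(\left(-1\right) 125\right)^{2}) = - (112 - -14375 + 3 \left(-125\right)^{2}) = - (112 + 14375 + 3 \cdot 15625) = - (112 + 14375 + 46875) = \left(-1\right) 61362 = -61362$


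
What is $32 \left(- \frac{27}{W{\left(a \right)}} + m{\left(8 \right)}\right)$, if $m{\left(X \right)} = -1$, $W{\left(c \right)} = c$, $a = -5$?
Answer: $\frac{704}{5} \approx 140.8$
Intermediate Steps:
$32 \left(- \frac{27}{W{\left(a \right)}} + m{\left(8 \right)}\right) = 32 \left(- \frac{27}{-5} - 1\right) = 32 \left(\left(-27\right) \left(- \frac{1}{5}\right) - 1\right) = 32 \left(\frac{27}{5} - 1\right) = 32 \cdot \frac{22}{5} = \frac{704}{5}$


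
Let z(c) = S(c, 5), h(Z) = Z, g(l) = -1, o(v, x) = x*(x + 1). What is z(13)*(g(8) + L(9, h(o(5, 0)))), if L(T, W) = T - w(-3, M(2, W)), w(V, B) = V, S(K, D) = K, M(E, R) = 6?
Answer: 143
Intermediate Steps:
o(v, x) = x*(1 + x)
z(c) = c
L(T, W) = 3 + T (L(T, W) = T - 1*(-3) = T + 3 = 3 + T)
z(13)*(g(8) + L(9, h(o(5, 0)))) = 13*(-1 + (3 + 9)) = 13*(-1 + 12) = 13*11 = 143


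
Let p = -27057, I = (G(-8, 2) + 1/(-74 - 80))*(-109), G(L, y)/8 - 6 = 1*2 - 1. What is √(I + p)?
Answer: I*√786429490/154 ≈ 182.1*I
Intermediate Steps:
G(L, y) = 56 (G(L, y) = 48 + 8*(1*2 - 1) = 48 + 8*(2 - 1) = 48 + 8*1 = 48 + 8 = 56)
I = -939907/154 (I = (56 + 1/(-74 - 80))*(-109) = (56 + 1/(-154))*(-109) = (56 - 1/154)*(-109) = (8623/154)*(-109) = -939907/154 ≈ -6103.3)
√(I + p) = √(-939907/154 - 27057) = √(-5106685/154) = I*√786429490/154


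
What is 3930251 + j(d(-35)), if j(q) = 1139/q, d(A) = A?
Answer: 137557646/35 ≈ 3.9302e+6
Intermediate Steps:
3930251 + j(d(-35)) = 3930251 + 1139/(-35) = 3930251 + 1139*(-1/35) = 3930251 - 1139/35 = 137557646/35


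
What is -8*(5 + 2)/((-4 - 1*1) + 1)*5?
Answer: 70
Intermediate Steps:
-8*(5 + 2)/((-4 - 1*1) + 1)*5 = -56/((-4 - 1) + 1)*5 = -56/(-5 + 1)*5 = -56/(-4)*5 = -56*(-1)/4*5 = -8*(-7/4)*5 = 14*5 = 70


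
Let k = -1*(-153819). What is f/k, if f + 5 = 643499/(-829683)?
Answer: -4791914/127621009377 ≈ -3.7548e-5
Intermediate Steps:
k = 153819
f = -4791914/829683 (f = -5 + 643499/(-829683) = -5 + 643499*(-1/829683) = -5 - 643499/829683 = -4791914/829683 ≈ -5.7756)
f/k = -4791914/829683/153819 = -4791914/829683*1/153819 = -4791914/127621009377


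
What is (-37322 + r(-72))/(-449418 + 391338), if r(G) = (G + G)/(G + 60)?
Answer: 3731/5808 ≈ 0.64239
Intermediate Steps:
r(G) = 2*G/(60 + G) (r(G) = (2*G)/(60 + G) = 2*G/(60 + G))
(-37322 + r(-72))/(-449418 + 391338) = (-37322 + 2*(-72)/(60 - 72))/(-449418 + 391338) = (-37322 + 2*(-72)/(-12))/(-58080) = (-37322 + 2*(-72)*(-1/12))*(-1/58080) = (-37322 + 12)*(-1/58080) = -37310*(-1/58080) = 3731/5808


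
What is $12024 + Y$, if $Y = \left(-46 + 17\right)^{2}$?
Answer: $12865$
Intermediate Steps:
$Y = 841$ ($Y = \left(-29\right)^{2} = 841$)
$12024 + Y = 12024 + 841 = 12865$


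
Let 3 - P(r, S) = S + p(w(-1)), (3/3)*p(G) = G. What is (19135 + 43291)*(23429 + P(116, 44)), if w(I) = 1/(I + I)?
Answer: 1460050501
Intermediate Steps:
w(I) = 1/(2*I)
p(G) = G
P(r, S) = 7/2 - S (P(r, S) = 3 - (S + (½)/(-1)) = 3 - (S + (½)*(-1)) = 3 - (S - ½) = 3 - (-½ + S) = 3 + (½ - S) = 7/2 - S)
(19135 + 43291)*(23429 + P(116, 44)) = (19135 + 43291)*(23429 + (7/2 - 1*44)) = 62426*(23429 + (7/2 - 44)) = 62426*(23429 - 81/2) = 62426*(46777/2) = 1460050501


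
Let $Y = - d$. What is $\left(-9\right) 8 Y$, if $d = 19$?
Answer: $1368$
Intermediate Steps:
$Y = -19$ ($Y = \left(-1\right) 19 = -19$)
$\left(-9\right) 8 Y = \left(-9\right) 8 \left(-19\right) = \left(-72\right) \left(-19\right) = 1368$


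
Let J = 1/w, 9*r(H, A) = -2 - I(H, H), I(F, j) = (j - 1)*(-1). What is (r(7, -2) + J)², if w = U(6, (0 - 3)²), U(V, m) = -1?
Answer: 25/81 ≈ 0.30864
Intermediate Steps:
I(F, j) = 1 - j (I(F, j) = (-1 + j)*(-1) = 1 - j)
r(H, A) = -⅓ + H/9 (r(H, A) = (-2 - (1 - H))/9 = (-2 + (-1 + H))/9 = (-3 + H)/9 = -⅓ + H/9)
w = -1
J = -1 (J = 1/(-1) = -1)
(r(7, -2) + J)² = ((-⅓ + (⅑)*7) - 1)² = ((-⅓ + 7/9) - 1)² = (4/9 - 1)² = (-5/9)² = 25/81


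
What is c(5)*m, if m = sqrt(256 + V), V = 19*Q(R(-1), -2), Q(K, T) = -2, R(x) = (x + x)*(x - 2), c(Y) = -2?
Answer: -2*sqrt(218) ≈ -29.530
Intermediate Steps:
R(x) = 2*x*(-2 + x) (R(x) = (2*x)*(-2 + x) = 2*x*(-2 + x))
V = -38 (V = 19*(-2) = -38)
m = sqrt(218) (m = sqrt(256 - 38) = sqrt(218) ≈ 14.765)
c(5)*m = -2*sqrt(218)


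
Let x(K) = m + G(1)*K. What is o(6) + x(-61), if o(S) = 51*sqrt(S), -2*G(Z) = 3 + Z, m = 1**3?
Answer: 123 + 51*sqrt(6) ≈ 247.92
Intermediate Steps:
m = 1
G(Z) = -3/2 - Z/2 (G(Z) = -(3 + Z)/2 = -3/2 - Z/2)
x(K) = 1 - 2*K (x(K) = 1 + (-3/2 - 1/2*1)*K = 1 + (-3/2 - 1/2)*K = 1 - 2*K)
o(6) + x(-61) = 51*sqrt(6) + (1 - 2*(-61)) = 51*sqrt(6) + (1 + 122) = 51*sqrt(6) + 123 = 123 + 51*sqrt(6)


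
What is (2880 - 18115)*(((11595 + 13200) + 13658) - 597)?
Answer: -576736160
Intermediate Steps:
(2880 - 18115)*(((11595 + 13200) + 13658) - 597) = -15235*((24795 + 13658) - 597) = -15235*(38453 - 597) = -15235*37856 = -576736160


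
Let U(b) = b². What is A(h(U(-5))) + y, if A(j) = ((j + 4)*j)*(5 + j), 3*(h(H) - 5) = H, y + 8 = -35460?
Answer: -843236/27 ≈ -31231.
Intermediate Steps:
y = -35468 (y = -8 - 35460 = -35468)
h(H) = 5 + H/3
A(j) = j*(4 + j)*(5 + j) (A(j) = ((4 + j)*j)*(5 + j) = (j*(4 + j))*(5 + j) = j*(4 + j)*(5 + j))
A(h(U(-5))) + y = (5 + (⅓)*(-5)²)*(20 + (5 + (⅓)*(-5)²)² + 9*(5 + (⅓)*(-5)²)) - 35468 = (5 + (⅓)*25)*(20 + (5 + (⅓)*25)² + 9*(5 + (⅓)*25)) - 35468 = (5 + 25/3)*(20 + (5 + 25/3)² + 9*(5 + 25/3)) - 35468 = 40*(20 + (40/3)² + 9*(40/3))/3 - 35468 = 40*(20 + 1600/9 + 120)/3 - 35468 = (40/3)*(2860/9) - 35468 = 114400/27 - 35468 = -843236/27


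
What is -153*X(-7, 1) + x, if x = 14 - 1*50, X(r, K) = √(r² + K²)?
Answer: -36 - 765*√2 ≈ -1117.9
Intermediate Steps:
X(r, K) = √(K² + r²)
x = -36 (x = 14 - 50 = -36)
-153*X(-7, 1) + x = -153*√(1² + (-7)²) - 36 = -153*√(1 + 49) - 36 = -765*√2 - 36 = -36 - 765*√2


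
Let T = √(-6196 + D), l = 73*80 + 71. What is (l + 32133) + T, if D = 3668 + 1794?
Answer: 38044 + I*√734 ≈ 38044.0 + 27.092*I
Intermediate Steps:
D = 5462
l = 5911 (l = 5840 + 71 = 5911)
T = I*√734 (T = √(-6196 + 5462) = √(-734) = I*√734 ≈ 27.092*I)
(l + 32133) + T = (5911 + 32133) + I*√734 = 38044 + I*√734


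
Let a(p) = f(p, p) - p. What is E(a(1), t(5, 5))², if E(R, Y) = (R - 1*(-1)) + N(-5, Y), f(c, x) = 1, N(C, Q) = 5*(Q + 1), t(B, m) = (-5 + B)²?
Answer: 36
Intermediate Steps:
N(C, Q) = 5 + 5*Q (N(C, Q) = 5*(1 + Q) = 5 + 5*Q)
a(p) = 1 - p
E(R, Y) = 6 + R + 5*Y (E(R, Y) = (R - 1*(-1)) + (5 + 5*Y) = (R + 1) + (5 + 5*Y) = (1 + R) + (5 + 5*Y) = 6 + R + 5*Y)
E(a(1), t(5, 5))² = (6 + (1 - 1*1) + 5*(-5 + 5)²)² = (6 + (1 - 1) + 5*0²)² = (6 + 0 + 5*0)² = (6 + 0 + 0)² = 6² = 36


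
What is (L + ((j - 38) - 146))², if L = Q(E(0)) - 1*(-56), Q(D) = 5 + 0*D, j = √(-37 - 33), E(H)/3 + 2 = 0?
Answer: (123 - I*√70)² ≈ 15059.0 - 2058.2*I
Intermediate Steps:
E(H) = -6 (E(H) = -6 + 3*0 = -6 + 0 = -6)
j = I*√70 (j = √(-70) = I*√70 ≈ 8.3666*I)
Q(D) = 5 (Q(D) = 5 + 0 = 5)
L = 61 (L = 5 - 1*(-56) = 5 + 56 = 61)
(L + ((j - 38) - 146))² = (61 + ((I*√70 - 38) - 146))² = (61 + ((-38 + I*√70) - 146))² = (61 + (-184 + I*√70))² = (-123 + I*√70)²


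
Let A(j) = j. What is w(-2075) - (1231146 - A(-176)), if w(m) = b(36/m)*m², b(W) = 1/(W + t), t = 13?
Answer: -24236411483/26939 ≈ -8.9968e+5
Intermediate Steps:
b(W) = 1/(13 + W) (b(W) = 1/(W + 13) = 1/(13 + W))
w(m) = m²/(13 + 36/m)
w(-2075) - (1231146 - A(-176)) = (-2075)³/(36 + 13*(-2075)) - (1231146 - 1*(-176)) = -8934171875/(36 - 26975) - (1231146 + 176) = -8934171875/(-26939) - 1*1231322 = -8934171875*(-1/26939) - 1231322 = 8934171875/26939 - 1231322 = -24236411483/26939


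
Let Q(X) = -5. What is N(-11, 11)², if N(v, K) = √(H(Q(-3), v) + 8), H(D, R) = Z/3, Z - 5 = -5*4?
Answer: 3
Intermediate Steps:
Z = -15 (Z = 5 - 5*4 = 5 - 20 = -15)
H(D, R) = -5 (H(D, R) = -15/3 = -15*⅓ = -5)
N(v, K) = √3 (N(v, K) = √(-5 + 8) = √3)
N(-11, 11)² = (√3)² = 3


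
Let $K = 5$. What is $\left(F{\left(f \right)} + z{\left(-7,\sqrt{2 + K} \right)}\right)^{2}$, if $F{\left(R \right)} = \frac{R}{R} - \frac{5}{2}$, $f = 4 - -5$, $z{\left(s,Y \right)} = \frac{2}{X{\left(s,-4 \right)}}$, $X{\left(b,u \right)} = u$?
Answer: $4$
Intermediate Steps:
$z{\left(s,Y \right)} = - \frac{1}{2}$ ($z{\left(s,Y \right)} = \frac{2}{-4} = 2 \left(- \frac{1}{4}\right) = - \frac{1}{2}$)
$f = 9$ ($f = 4 + 5 = 9$)
$F{\left(R \right)} = - \frac{3}{2}$ ($F{\left(R \right)} = 1 - \frac{5}{2} = - \frac{3}{2}$)
$\left(F{\left(f \right)} + z{\left(-7,\sqrt{2 + K} \right)}\right)^{2} = \left(- \frac{3}{2} - \frac{1}{2}\right)^{2} = \left(-2\right)^{2} = 4$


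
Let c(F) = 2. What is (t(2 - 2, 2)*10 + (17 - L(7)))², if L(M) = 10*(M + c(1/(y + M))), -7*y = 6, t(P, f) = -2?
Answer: 8649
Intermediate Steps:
y = -6/7 (y = -⅐*6 = -6/7 ≈ -0.85714)
L(M) = 20 + 10*M (L(M) = 10*(M + 2) = 10*(2 + M) = 20 + 10*M)
(t(2 - 2, 2)*10 + (17 - L(7)))² = (-2*10 + (17 - (20 + 10*7)))² = (-20 + (17 - (20 + 70)))² = (-20 + (17 - 1*90))² = (-20 + (17 - 90))² = (-20 - 73)² = (-93)² = 8649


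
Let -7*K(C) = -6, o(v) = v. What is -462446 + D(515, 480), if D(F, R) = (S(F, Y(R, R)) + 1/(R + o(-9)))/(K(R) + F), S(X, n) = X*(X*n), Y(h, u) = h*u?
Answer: 200686029109681/1700781 ≈ 1.1800e+8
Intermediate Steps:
K(C) = 6/7 (K(C) = -⅐*(-6) = 6/7)
S(X, n) = n*X²
D(F, R) = (1/(-9 + R) + F²*R²)/(6/7 + F) (D(F, R) = ((R*R)*F² + 1/(R - 9))/(6/7 + F) = (R²*F² + 1/(-9 + R))/(6/7 + F) = (F²*R² + 1/(-9 + R))/(6/7 + F) = (1/(-9 + R) + F²*R²)/(6/7 + F))
-462446 + D(515, 480) = -462446 + 7*(1 + 515²*480³ - 9*515²*480²)/(-54 - 63*515 + 6*480 + 7*515*480) = -462446 + 7*(1 + 265225*110592000 - 9*265225*230400)/(-54 - 32445 + 2880 + 1730400) = -462446 + 7*(1 + 29331763200000 - 549970560000)/1700781 = -462446 + 7*(1/1700781)*28781792640001 = -462446 + 201472548480007/1700781 = 200686029109681/1700781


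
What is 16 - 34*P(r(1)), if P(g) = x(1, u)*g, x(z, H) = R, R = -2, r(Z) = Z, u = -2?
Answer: 84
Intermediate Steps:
x(z, H) = -2
P(g) = -2*g
16 - 34*P(r(1)) = 16 - (-68) = 16 - 34*(-2) = 16 + 68 = 84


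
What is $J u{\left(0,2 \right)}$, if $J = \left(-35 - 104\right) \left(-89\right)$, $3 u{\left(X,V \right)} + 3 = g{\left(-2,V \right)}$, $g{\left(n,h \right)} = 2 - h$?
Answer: $-12371$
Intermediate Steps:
$u{\left(X,V \right)} = - \frac{1}{3} - \frac{V}{3}$ ($u{\left(X,V \right)} = -1 + \frac{2 - V}{3} = -1 - \left(- \frac{2}{3} + \frac{V}{3}\right) = - \frac{1}{3} - \frac{V}{3}$)
$J = 12371$ ($J = \left(-139\right) \left(-89\right) = 12371$)
$J u{\left(0,2 \right)} = 12371 \left(- \frac{1}{3} - \frac{2}{3}\right) = 12371 \left(-1\right) = -12371$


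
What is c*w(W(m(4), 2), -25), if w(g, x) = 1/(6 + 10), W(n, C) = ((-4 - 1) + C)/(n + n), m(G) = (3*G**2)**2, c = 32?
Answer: 2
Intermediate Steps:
m(G) = 9*G**4
W(n, C) = (-5 + C)/(2*n) (W(n, C) = (-5 + C)/((2*n)) = (-5 + C)*(1/(2*n)) = (-5 + C)/(2*n))
w(g, x) = 1/16
c*w(W(m(4), 2), -25) = 32*(1/16) = 2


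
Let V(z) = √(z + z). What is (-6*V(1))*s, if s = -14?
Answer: 84*√2 ≈ 118.79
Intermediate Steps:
V(z) = √2*√z (V(z) = √(2*z) = √2*√z)
(-6*V(1))*s = -6*√2*√1*(-14) = -6*√2*(-14) = 84*√2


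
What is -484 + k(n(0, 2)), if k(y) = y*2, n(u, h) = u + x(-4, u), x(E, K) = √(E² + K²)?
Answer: -476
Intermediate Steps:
n(u, h) = u + √(16 + u²) (n(u, h) = u + √((-4)² + u²) = u + √(16 + u²))
k(y) = 2*y
-484 + k(n(0, 2)) = -484 + 2*(0 + √(16 + 0²)) = -484 + 2*(0 + √(16 + 0)) = -484 + 2*(0 + √16) = -484 + 2*(0 + 4) = -484 + 2*4 = -484 + 8 = -476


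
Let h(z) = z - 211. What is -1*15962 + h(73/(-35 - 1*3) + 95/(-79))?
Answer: -48560723/3002 ≈ -16176.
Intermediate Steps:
h(z) = -211 + z
-1*15962 + h(73/(-35 - 1*3) + 95/(-79)) = -1*15962 + (-211 + (73/(-35 - 1*3) + 95/(-79))) = -15962 + (-211 + (73/(-35 - 3) + 95*(-1/79))) = -15962 + (-211 + (73/(-38) - 95/79)) = -15962 + (-211 + (73*(-1/38) - 95/79)) = -15962 + (-211 + (-73/38 - 95/79)) = -15962 + (-211 - 9377/3002) = -15962 - 642799/3002 = -48560723/3002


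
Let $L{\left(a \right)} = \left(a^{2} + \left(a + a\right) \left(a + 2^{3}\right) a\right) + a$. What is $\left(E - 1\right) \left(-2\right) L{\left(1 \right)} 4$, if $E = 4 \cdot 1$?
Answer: $-480$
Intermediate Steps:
$E = 4$
$L{\left(a \right)} = a + a^{2} + 2 a^{2} \left(8 + a\right)$ ($L{\left(a \right)} = \left(a^{2} + 2 a \left(a + 8\right) a\right) + a = \left(a^{2} + 2 a \left(8 + a\right) a\right) + a = \left(a^{2} + 2 a^{2} \left(8 + a\right)\right) + a = a + a^{2} + 2 a^{2} \left(8 + a\right)$)
$\left(E - 1\right) \left(-2\right) L{\left(1 \right)} 4 = \left(4 - 1\right) \left(-2\right) 1 \left(1 + 2 \cdot 1^{2} + 17 \cdot 1\right) 4 = 3 \left(-2\right) 1 \left(1 + 2 \cdot 1 + 17\right) 4 = - 6 \cdot 1 \left(1 + 2 + 17\right) 4 = - 6 \cdot 1 \cdot 20 \cdot 4 = \left(-6\right) 20 \cdot 4 = \left(-120\right) 4 = -480$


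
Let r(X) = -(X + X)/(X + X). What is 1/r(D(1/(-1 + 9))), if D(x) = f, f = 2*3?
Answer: -1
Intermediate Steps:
f = 6
D(x) = 6
r(X) = -1 (r(X) = -2*X/(2*X) = -2*X*1/(2*X) = -1*1 = -1)
1/r(D(1/(-1 + 9))) = 1/(-1) = -1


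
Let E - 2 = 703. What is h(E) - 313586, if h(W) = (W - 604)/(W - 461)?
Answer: -76514883/244 ≈ -3.1359e+5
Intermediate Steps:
E = 705 (E = 2 + 703 = 705)
h(W) = (-604 + W)/(-461 + W)
h(E) - 313586 = (-604 + 705)/(-461 + 705) - 313586 = 101/244 - 313586 = -76514883/244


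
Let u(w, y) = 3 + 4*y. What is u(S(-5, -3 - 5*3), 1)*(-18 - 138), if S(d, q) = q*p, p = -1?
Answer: -1092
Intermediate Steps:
S(d, q) = -q (S(d, q) = q*(-1) = -q)
u(S(-5, -3 - 5*3), 1)*(-18 - 138) = (3 + 4*1)*(-18 - 138) = (3 + 4)*(-156) = 7*(-156) = -1092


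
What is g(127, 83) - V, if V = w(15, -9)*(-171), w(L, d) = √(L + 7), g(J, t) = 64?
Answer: 64 + 171*√22 ≈ 866.06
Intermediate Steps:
w(L, d) = √(7 + L)
V = -171*√22 (V = √(7 + 15)*(-171) = √22*(-171) = -171*√22 ≈ -802.06)
g(127, 83) - V = 64 - (-171)*√22 = 64 + 171*√22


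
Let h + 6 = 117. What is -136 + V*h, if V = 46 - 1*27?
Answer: 1973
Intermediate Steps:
V = 19 (V = 46 - 27 = 19)
h = 111 (h = -6 + 117 = 111)
-136 + V*h = -136 + 19*111 = -136 + 2109 = 1973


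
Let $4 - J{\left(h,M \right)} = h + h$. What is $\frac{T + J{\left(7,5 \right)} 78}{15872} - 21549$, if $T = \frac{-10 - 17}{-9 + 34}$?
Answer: $- \frac{8550662727}{396800} \approx -21549.0$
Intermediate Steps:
$J{\left(h,M \right)} = 4 - 2 h$ ($J{\left(h,M \right)} = 4 - \left(h + h\right) = 4 - 2 h$)
$T = - \frac{27}{25} \approx -1.08$
$\frac{T + J{\left(7,5 \right)} 78}{15872} - 21549 = \frac{- \frac{27}{25} + \left(4 - 14\right) 78}{15872} - 21549 = \left(- \frac{27}{25} + \left(4 - 14\right) 78\right) \frac{1}{15872} - 21549 = \left(- \frac{27}{25} - 780\right) \frac{1}{15872} - 21549 = \left(- \frac{19527}{25}\right) \frac{1}{15872} - 21549 = - \frac{19527}{396800} - 21549 = - \frac{8550662727}{396800}$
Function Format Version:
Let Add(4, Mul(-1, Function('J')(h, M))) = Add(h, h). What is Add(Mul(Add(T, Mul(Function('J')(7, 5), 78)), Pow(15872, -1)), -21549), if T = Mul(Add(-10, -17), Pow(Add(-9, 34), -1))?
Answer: Rational(-8550662727, 396800) ≈ -21549.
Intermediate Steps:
Function('J')(h, M) = Add(4, Mul(-2, h)) (Function('J')(h, M) = Add(4, Mul(-1, Add(h, h))) = Add(4, Mul(-1, Mul(2, h))) = Add(4, Mul(-2, h)))
T = Rational(-27, 25) (T = Mul(-27, Pow(25, -1)) = Mul(-27, Rational(1, 25)) = Rational(-27, 25) ≈ -1.0800)
Add(Mul(Add(T, Mul(Function('J')(7, 5), 78)), Pow(15872, -1)), -21549) = Add(Mul(Add(Rational(-27, 25), Mul(Add(4, Mul(-2, 7)), 78)), Pow(15872, -1)), -21549) = Add(Mul(Add(Rational(-27, 25), Mul(Add(4, -14), 78)), Rational(1, 15872)), -21549) = Add(Mul(Add(Rational(-27, 25), Mul(-10, 78)), Rational(1, 15872)), -21549) = Add(Mul(Add(Rational(-27, 25), -780), Rational(1, 15872)), -21549) = Add(Mul(Rational(-19527, 25), Rational(1, 15872)), -21549) = Add(Rational(-19527, 396800), -21549) = Rational(-8550662727, 396800)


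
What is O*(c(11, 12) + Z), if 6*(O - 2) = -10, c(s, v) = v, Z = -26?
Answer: -14/3 ≈ -4.6667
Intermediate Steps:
O = ⅓ (O = 2 + (⅙)*(-10) = 2 - 5/3 = ⅓ ≈ 0.33333)
O*(c(11, 12) + Z) = (12 - 26)/3 = (⅓)*(-14) = -14/3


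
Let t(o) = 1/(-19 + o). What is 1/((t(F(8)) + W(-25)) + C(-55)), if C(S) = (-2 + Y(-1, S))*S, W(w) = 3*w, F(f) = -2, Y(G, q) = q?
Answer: 21/64259 ≈ 0.00032680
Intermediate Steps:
C(S) = S*(-2 + S) (C(S) = (-2 + S)*S = S*(-2 + S))
1/((t(F(8)) + W(-25)) + C(-55)) = 1/((1/(-19 - 2) + 3*(-25)) - 55*(-2 - 55)) = 1/((1/(-21) - 75) - 55*(-57)) = 1/((-1/21 - 75) + 3135) = 1/(-1576/21 + 3135) = 1/(64259/21) = 21/64259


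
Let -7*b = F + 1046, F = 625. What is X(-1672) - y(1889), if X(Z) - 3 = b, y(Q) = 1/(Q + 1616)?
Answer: -5783257/24535 ≈ -235.71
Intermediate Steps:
y(Q) = 1/(1616 + Q)
b = -1671/7 (b = -(625 + 1046)/7 = -1/7*1671 = -1671/7 ≈ -238.71)
X(Z) = -1650/7 (X(Z) = 3 - 1671/7 = -1650/7)
X(-1672) - y(1889) = -1650/7 - 1/(1616 + 1889) = -1650/7 - 1/3505 = -5783257/24535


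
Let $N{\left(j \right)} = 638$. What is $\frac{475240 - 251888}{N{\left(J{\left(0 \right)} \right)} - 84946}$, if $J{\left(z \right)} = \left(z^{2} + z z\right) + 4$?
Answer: $- \frac{55838}{21077} \approx -2.6492$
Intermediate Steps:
$J{\left(z \right)} = 4 + 2 z^{2}$ ($J{\left(z \right)} = \left(z^{2} + z^{2}\right) + 4 = 2 z^{2} + 4 = 4 + 2 z^{2}$)
$\frac{475240 - 251888}{N{\left(J{\left(0 \right)} \right)} - 84946} = \frac{475240 - 251888}{638 - 84946} = \frac{223352}{-84308} = 223352 \left(- \frac{1}{84308}\right) = - \frac{55838}{21077}$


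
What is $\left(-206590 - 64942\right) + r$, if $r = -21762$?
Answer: $-293294$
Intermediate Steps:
$\left(-206590 - 64942\right) + r = \left(-206590 - 64942\right) - 21762 = -271532 - 21762 = -293294$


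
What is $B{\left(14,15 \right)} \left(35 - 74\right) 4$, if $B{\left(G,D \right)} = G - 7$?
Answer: $-1092$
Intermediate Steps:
$B{\left(G,D \right)} = -7 + G$ ($B{\left(G,D \right)} = G - 7 = -7 + G$)
$B{\left(14,15 \right)} \left(35 - 74\right) 4 = \left(-7 + 14\right) \left(35 - 74\right) 4 = 7 \left(-39\right) 4 = \left(-273\right) 4 = -1092$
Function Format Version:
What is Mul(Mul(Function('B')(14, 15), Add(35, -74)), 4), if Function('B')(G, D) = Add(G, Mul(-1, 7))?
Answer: -1092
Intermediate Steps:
Function('B')(G, D) = Add(-7, G) (Function('B')(G, D) = Add(G, -7) = Add(-7, G))
Mul(Mul(Function('B')(14, 15), Add(35, -74)), 4) = Mul(Mul(Add(-7, 14), Add(35, -74)), 4) = Mul(Mul(7, -39), 4) = Mul(-273, 4) = -1092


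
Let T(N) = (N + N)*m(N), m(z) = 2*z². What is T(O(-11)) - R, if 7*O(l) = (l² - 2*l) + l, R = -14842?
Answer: 14290678/343 ≈ 41664.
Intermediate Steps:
O(l) = -l/7 + l²/7 (O(l) = ((l² - 2*l) + l)/7 = (l² - l)/7 = -l/7 + l²/7)
T(N) = 4*N³ (T(N) = (N + N)*(2*N²) = (2*N)*(2*N²) = 4*N³)
T(O(-11)) - R = 4*((⅐)*(-11)*(-1 - 11))³ - 1*(-14842) = 4*((⅐)*(-11)*(-12))³ + 14842 = 4*(132/7)³ + 14842 = 4*(2299968/343) + 14842 = 9199872/343 + 14842 = 14290678/343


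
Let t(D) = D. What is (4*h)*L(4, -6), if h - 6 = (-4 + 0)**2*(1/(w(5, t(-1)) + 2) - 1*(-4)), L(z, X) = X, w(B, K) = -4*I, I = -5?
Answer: -18672/11 ≈ -1697.5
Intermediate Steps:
w(B, K) = 20 (w(B, K) = -4*(-5) = 20)
h = 778/11 (h = 6 + (-4 + 0)**2*(1/(20 + 2) - 1*(-4)) = 6 + (-4)**2*(1/22 + 4) = 6 + 16*(1/22 + 4) = 6 + 16*(89/22) = 6 + 712/11 = 778/11 ≈ 70.727)
(4*h)*L(4, -6) = (4*(778/11))*(-6) = (3112/11)*(-6) = -18672/11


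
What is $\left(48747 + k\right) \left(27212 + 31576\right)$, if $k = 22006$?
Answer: $4159427364$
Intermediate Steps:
$\left(48747 + k\right) \left(27212 + 31576\right) = \left(48747 + 22006\right) \left(27212 + 31576\right) = 70753 \cdot 58788 = 4159427364$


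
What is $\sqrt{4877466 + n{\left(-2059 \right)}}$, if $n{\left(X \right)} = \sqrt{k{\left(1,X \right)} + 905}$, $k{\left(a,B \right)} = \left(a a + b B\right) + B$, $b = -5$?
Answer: $\sqrt{4877466 + \sqrt{9142}} \approx 2208.5$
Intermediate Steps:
$k{\left(a,B \right)} = a^{2} - 4 B$ ($k{\left(a,B \right)} = \left(a a - 5 B\right) + B = \left(a^{2} - 5 B\right) + B = a^{2} - 4 B$)
$n{\left(X \right)} = \sqrt{906 - 4 X}$ ($n{\left(X \right)} = \sqrt{\left(1^{2} - 4 X\right) + 905} = \sqrt{\left(1 - 4 X\right) + 905} = \sqrt{906 - 4 X}$)
$\sqrt{4877466 + n{\left(-2059 \right)}} = \sqrt{4877466 + \sqrt{906 - -8236}} = \sqrt{4877466 + \sqrt{906 + 8236}} = \sqrt{4877466 + \sqrt{9142}}$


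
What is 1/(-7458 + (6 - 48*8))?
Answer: -1/7836 ≈ -0.00012762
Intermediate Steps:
1/(-7458 + (6 - 48*8)) = 1/(-7458 + (6 - 384)) = 1/(-7458 - 378) = 1/(-7836) = -1/7836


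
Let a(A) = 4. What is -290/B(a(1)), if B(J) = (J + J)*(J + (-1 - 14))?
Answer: 145/44 ≈ 3.2955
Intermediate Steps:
B(J) = 2*J*(-15 + J) (B(J) = (2*J)*(J - 15) = (2*J)*(-15 + J) = 2*J*(-15 + J))
-290/B(a(1)) = -290*1/(8*(-15 + 4)) = -290/(2*4*(-11)) = -290/(-88) = -290*(-1/88) = 145/44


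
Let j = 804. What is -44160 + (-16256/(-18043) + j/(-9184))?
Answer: -1829370611347/41426728 ≈ -44159.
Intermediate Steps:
-44160 + (-16256/(-18043) + j/(-9184)) = -44160 + (-16256/(-18043) + 804/(-9184)) = -44160 + (-16256*(-1/18043) + 804*(-1/9184)) = -44160 + (16256/18043 - 201/2296) = -44160 + 33697133/41426728 = -1829370611347/41426728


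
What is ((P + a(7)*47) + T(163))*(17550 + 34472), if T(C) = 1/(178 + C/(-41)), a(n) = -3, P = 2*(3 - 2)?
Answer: -51591465928/7135 ≈ -7.2308e+6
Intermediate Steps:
P = 2 (P = 2*1 = 2)
T(C) = 1/(178 - C/41) (T(C) = 1/(178 + C*(-1/41)) = 1/(178 - C/41))
((P + a(7)*47) + T(163))*(17550 + 34472) = ((2 - 3*47) - 41/(-7298 + 163))*(17550 + 34472) = ((2 - 141) - 41/(-7135))*52022 = (-139 - 41*(-1/7135))*52022 = (-139 + 41/7135)*52022 = -991724/7135*52022 = -51591465928/7135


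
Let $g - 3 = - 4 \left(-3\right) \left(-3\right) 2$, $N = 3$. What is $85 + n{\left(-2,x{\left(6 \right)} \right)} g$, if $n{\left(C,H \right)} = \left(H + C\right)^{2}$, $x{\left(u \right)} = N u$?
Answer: $-17579$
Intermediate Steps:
$x{\left(u \right)} = 3 u$
$n{\left(C,H \right)} = \left(C + H\right)^{2}$
$g = -69$ ($g = 3 - 4 \left(-3\right) \left(-3\right) 2 = 3 - 4 \cdot 9 \cdot 2 = 3 - 72 = -69$)
$85 + n{\left(-2,x{\left(6 \right)} \right)} g = 85 + \left(-2 + 3 \cdot 6\right)^{2} \left(-69\right) = 85 + \left(-2 + 18\right)^{2} \left(-69\right) = 85 + 16^{2} \left(-69\right) = 85 + 256 \left(-69\right) = 85 - 17664 = -17579$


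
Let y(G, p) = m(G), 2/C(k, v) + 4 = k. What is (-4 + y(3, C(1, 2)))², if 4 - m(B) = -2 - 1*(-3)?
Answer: 1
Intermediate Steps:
m(B) = 3 (m(B) = 4 - (-2 - 1*(-3)) = 4 - (-2 + 3) = 4 - 1*1 = 4 - 1 = 3)
C(k, v) = 2/(-4 + k)
y(G, p) = 3
(-4 + y(3, C(1, 2)))² = (-4 + 3)² = (-1)² = 1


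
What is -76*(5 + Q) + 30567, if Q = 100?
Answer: 22587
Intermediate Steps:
-76*(5 + Q) + 30567 = -76*(5 + 100) + 30567 = -76*105 + 30567 = -7980 + 30567 = 22587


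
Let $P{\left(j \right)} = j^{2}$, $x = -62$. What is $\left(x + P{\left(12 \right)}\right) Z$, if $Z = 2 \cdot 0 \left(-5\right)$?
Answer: $0$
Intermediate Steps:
$Z = 0$ ($Z = 0 \left(-5\right) = 0$)
$\left(x + P{\left(12 \right)}\right) Z = \left(-62 + 12^{2}\right) 0 = \left(-62 + 144\right) 0 = 82 \cdot 0 = 0$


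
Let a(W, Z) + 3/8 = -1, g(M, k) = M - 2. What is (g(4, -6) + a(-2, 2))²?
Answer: 25/64 ≈ 0.39063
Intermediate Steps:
g(M, k) = -2 + M
a(W, Z) = -11/8 (a(W, Z) = -3/8 - 1 = -11/8)
(g(4, -6) + a(-2, 2))² = ((-2 + 4) - 11/8)² = (2 - 11/8)² = (5/8)² = 25/64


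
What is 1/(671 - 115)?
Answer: 1/556 ≈ 0.0017986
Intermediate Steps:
1/(671 - 115) = 1/556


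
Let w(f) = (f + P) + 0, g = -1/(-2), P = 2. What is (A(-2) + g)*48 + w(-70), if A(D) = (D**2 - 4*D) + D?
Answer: 436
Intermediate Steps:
A(D) = D**2 - 3*D
g = 1/2 (g = -1*(-1/2) = 1/2 ≈ 0.50000)
w(f) = 2 + f (w(f) = (f + 2) + 0 = (2 + f) + 0 = 2 + f)
(A(-2) + g)*48 + w(-70) = (-2*(-3 - 2) + 1/2)*48 + (2 - 70) = (-2*(-5) + 1/2)*48 - 68 = (10 + 1/2)*48 - 68 = (21/2)*48 - 68 = 504 - 68 = 436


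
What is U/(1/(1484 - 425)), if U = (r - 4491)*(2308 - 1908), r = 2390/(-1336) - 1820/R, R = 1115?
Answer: -70900787169900/37241 ≈ -1.9038e+9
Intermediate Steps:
r = -509637/148964 (r = 2390/(-1336) - 1820/1115 = 2390*(-1/1336) - 1820*1/1115 = -1195/668 - 364/223 = -509637/148964 ≈ -3.4212)
U = -66950696100/37241 (U = (-509637/148964 - 4491)*(2308 - 1908) = -669506961/148964*400 = -66950696100/37241 ≈ -1.7978e+6)
U/(1/(1484 - 425)) = -66950696100/(37241*(1/(1484 - 425))) = -66950696100/(37241*(1/1059)) = -66950696100/(37241*1/1059) = -66950696100/37241*1059 = -70900787169900/37241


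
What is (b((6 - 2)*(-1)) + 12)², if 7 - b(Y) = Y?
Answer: 529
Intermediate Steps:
b(Y) = 7 - Y
(b((6 - 2)*(-1)) + 12)² = ((7 - (6 - 2)*(-1)) + 12)² = ((7 - 4*(-1)) + 12)² = ((7 - 1*(-4)) + 12)² = ((7 + 4) + 12)² = (11 + 12)² = 23² = 529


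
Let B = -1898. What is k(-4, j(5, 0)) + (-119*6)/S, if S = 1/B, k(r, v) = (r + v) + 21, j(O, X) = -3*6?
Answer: 1355171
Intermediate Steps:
j(O, X) = -18
k(r, v) = 21 + r + v
S = -1/1898 (S = 1/(-1898) = -1/1898 ≈ -0.00052687)
k(-4, j(5, 0)) + (-119*6)/S = (21 - 4 - 18) + (-119*6)/(-1/1898) = -1 - 714*(-1898) = -1 + 1355172 = 1355171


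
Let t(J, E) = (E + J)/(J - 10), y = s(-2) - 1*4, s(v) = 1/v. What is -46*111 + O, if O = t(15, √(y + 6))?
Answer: -5103 + √6/10 ≈ -5102.8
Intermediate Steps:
y = -9/2 (y = 1/(-2) - 1*4 = -½ - 4 = -9/2 ≈ -4.5000)
t(J, E) = (E + J)/(-10 + J)
O = 3 + √6/10 (O = (√(-9/2 + 6) + 15)/(-10 + 15) = (√(3/2) + 15)/5 = (√6/2 + 15)/5 = (15 + √6/2)/5 = 3 + √6/10 ≈ 3.2449)
-46*111 + O = -46*111 + (3 + √6/10) = -5106 + (3 + √6/10) = -5103 + √6/10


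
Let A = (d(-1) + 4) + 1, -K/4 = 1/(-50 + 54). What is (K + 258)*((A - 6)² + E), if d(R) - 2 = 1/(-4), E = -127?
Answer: -519911/16 ≈ -32494.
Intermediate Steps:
K = -1 (K = -4/(-50 + 54) = -4/4 = -4*¼ = -1)
d(R) = 7/4 (d(R) = 2 + 1/(-4) = 2 - ¼ = 7/4)
A = 27/4 (A = (7/4 + 4) + 1 = 23/4 + 1 = 27/4 ≈ 6.7500)
(K + 258)*((A - 6)² + E) = (-1 + 258)*((27/4 - 6)² - 127) = 257*((¾)² - 127) = 257*(9/16 - 127) = 257*(-2023/16) = -519911/16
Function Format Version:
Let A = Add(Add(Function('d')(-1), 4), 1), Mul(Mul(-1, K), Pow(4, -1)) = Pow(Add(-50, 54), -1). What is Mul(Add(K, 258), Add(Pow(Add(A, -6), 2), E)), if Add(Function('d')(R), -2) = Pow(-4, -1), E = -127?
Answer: Rational(-519911, 16) ≈ -32494.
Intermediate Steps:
K = -1 (K = Mul(-4, Pow(Add(-50, 54), -1)) = Mul(-4, Pow(4, -1)) = Mul(-4, Rational(1, 4)) = -1)
Function('d')(R) = Rational(7, 4) (Function('d')(R) = Add(2, Pow(-4, -1)) = Add(2, Rational(-1, 4)) = Rational(7, 4))
A = Rational(27, 4) (A = Add(Add(Rational(7, 4), 4), 1) = Add(Rational(23, 4), 1) = Rational(27, 4) ≈ 6.7500)
Mul(Add(K, 258), Add(Pow(Add(A, -6), 2), E)) = Mul(Add(-1, 258), Add(Pow(Add(Rational(27, 4), -6), 2), -127)) = Mul(257, Add(Pow(Rational(3, 4), 2), -127)) = Mul(257, Add(Rational(9, 16), -127)) = Mul(257, Rational(-2023, 16)) = Rational(-519911, 16)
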